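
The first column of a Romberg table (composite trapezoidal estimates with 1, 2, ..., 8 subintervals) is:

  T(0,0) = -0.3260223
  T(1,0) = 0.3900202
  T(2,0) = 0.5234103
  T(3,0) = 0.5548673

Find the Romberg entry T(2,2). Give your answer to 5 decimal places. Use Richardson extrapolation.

T(1,1) = (4·0.3900202 − (-0.3260223)) / 3 = 0.6287010
T(2,1) = (4·0.5234103 − 0.3900202) / 3 = 0.5678737
T(2,2) = (16·0.5678737 − 0.6287010) / 15 = 0.5638185

0.56382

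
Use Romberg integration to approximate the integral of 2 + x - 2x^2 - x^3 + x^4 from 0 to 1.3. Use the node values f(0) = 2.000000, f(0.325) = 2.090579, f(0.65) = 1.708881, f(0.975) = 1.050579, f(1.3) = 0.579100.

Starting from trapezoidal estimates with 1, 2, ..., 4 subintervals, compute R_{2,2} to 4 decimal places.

2.0089

R_{0,0} (trapezoid, 1 panel, h=1.3000): 1.676415
R_{1,0} (trapezoid, 2 panels, h=0.6500): 1.948980
R_{2,0} (trapezoid, 4 panels, h=0.3250): 1.995366
R_{1,1} = 1.948980 + (1.948980 − 1.676415)/3 = 2.039835
R_{2,1} = 1.995366 + (1.995366 − 1.948980)/3 = 2.010828
R_{2,2} = 2.010828 + (2.010828 − 2.039835)/15 = 2.008894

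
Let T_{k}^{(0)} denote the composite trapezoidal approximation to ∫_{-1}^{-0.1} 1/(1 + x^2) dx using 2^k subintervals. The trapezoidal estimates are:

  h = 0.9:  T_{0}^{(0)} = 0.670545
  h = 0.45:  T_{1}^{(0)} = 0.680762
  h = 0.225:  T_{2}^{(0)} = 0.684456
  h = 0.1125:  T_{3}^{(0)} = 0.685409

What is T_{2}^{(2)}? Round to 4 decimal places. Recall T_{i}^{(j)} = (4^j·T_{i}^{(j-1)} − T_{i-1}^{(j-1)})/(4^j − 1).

0.6858

T_{1}^{(1)} = (4·0.680762 − 0.670545) / 3 = 0.684168
T_{2}^{(1)} = (4·0.684456 − 0.680762) / 3 = 0.685687
T_{2}^{(2)} = (16·0.685687 − 0.684168) / 15 = 0.685788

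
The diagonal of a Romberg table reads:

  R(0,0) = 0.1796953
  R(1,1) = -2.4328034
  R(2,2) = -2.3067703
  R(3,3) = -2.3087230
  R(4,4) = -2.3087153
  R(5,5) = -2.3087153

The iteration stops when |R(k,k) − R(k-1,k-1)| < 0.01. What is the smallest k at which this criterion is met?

k = 3

|R(1,1) − R(0,0)| = 2.6124987 ≥ 0.01
|R(2,2) − R(1,1)| = 0.1260331 ≥ 0.01
|R(3,3) − R(2,2)| = 0.0019527 < 0.01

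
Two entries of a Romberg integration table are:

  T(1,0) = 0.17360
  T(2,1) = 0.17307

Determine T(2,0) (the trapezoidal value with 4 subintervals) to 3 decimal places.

0.173

From T(2,1) = (4·T(2,0) − T(1,0))/3, solve for T(2,0):
4·T(2,0) = 3·0.17307 + 0.17360 = 0.69281
T(2,0) = 0.17320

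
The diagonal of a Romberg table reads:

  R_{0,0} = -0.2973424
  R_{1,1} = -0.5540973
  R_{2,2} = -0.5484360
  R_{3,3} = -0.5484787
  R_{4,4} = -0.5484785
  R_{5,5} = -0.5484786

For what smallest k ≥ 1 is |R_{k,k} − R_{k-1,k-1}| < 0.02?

|R_{1,1} − R_{0,0}| = 0.2567549 ≥ 0.02
|R_{2,2} − R_{1,1}| = 0.0056613 < 0.02

k = 2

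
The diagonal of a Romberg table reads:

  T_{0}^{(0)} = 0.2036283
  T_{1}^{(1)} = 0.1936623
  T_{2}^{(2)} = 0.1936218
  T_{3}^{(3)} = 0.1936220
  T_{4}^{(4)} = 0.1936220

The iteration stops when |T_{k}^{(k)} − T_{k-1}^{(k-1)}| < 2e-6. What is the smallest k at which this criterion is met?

k = 3

|T_{1}^{(1)} − T_{0}^{(0)}| = 0.0099660 ≥ 2e-6
|T_{2}^{(2)} − T_{1}^{(1)}| = 0.0000405 ≥ 2e-6
|T_{3}^{(3)} − T_{2}^{(2)}| = 0.0000002 < 2e-6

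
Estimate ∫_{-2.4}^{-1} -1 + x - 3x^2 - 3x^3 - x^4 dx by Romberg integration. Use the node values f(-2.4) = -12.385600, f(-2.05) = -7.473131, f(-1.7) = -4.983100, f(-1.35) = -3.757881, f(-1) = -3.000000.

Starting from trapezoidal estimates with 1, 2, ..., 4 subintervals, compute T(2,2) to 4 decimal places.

T(0,0) (trapezoid, 1 panel, h=1.4000): -10.769920
T(1,0) (trapezoid, 2 panels, h=0.7000): -8.873130
T(2,0) (trapezoid, 4 panels, h=0.3500): -8.367419
T(1,1) = -8.873130 + (-8.873130 − (-10.769920))/3 = -8.240867
T(2,1) = -8.367419 + (-8.367419 − (-8.873130))/3 = -8.198849
T(2,2) = -8.198849 + (-8.198849 − (-8.240867))/15 = -8.196048

-8.1960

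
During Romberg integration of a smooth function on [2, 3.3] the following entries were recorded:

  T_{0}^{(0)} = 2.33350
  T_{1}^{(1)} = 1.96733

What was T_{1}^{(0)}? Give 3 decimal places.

From T_{1}^{(1)} = (4·T_{1}^{(0)} − T_{0}^{(0)})/3, solve for T_{1}^{(0)}:
4·T_{1}^{(0)} = 3·1.96733 + 2.33350 = 8.23549
T_{1}^{(0)} = 2.05887

2.059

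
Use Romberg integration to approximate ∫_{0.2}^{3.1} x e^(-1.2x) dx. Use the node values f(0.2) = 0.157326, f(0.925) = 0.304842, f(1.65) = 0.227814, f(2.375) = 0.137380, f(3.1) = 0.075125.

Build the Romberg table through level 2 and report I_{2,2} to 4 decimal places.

0.5965

I_{0,0} (trapezoid, 1 panel, h=2.9000): 0.337054
I_{1,0} (trapezoid, 2 panels, h=1.4500): 0.498857
I_{2,0} (trapezoid, 4 panels, h=0.7250): 0.570040
I_{1,1} = 0.498857 + (0.498857 − 0.337054)/3 = 0.552791
I_{2,1} = 0.570040 + (0.570040 − 0.498857)/3 = 0.593768
I_{2,2} = 0.593768 + (0.593768 − 0.552791)/15 = 0.596500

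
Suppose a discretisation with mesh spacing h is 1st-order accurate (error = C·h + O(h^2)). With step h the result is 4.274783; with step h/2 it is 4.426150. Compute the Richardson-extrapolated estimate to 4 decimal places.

4.5775

The leading error scales as h; refining by a factor of 2 reduces it by 2^1 = 2.
Extrapolated value = (2·A(h/2) − A(h)) / (2 − 1)
= (2·4.426150 − 4.274783) / 1
= 4.577517 / 1 = 4.577517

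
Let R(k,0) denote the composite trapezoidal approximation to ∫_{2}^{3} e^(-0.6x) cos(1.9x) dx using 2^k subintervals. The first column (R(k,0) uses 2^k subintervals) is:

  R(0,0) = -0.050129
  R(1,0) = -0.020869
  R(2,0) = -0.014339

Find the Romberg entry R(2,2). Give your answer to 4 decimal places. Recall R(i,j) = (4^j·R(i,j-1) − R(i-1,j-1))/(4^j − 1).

Richardson extrapolation on the trapezoidal column (denominator 4−1=3):
R(1,1) = (4·(-0.020869) − (-0.050129)) / 3 = -0.011116
R(2,1) = -0.014339 + (-0.014339 − (-0.020869))/3 = -0.012162
R(2,2) = -0.012162 + (-0.012162 − (-0.011116))/15 = -0.012232

-0.0122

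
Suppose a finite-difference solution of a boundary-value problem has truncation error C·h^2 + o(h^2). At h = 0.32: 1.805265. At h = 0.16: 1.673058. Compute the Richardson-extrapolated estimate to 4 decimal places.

1.6290

The leading error scales as h^2; refining by a factor of 2 reduces it by 2^2 = 4.
Extrapolated value = (4·A(h/2) − A(h)) / (4 − 1)
= (4·1.673058 − 1.805265) / 3
= 4.886967 / 3 = 1.628989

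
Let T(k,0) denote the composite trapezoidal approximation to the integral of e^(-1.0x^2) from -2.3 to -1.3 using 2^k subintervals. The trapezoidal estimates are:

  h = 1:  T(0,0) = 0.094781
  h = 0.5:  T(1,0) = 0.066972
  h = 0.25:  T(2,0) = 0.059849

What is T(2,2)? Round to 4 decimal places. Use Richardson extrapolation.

0.0575

Richardson extrapolation on the trapezoidal column (denominator 4−1=3):
T(1,1) = (4·0.066972 − 0.094781) / 3 = 0.057702
T(2,1) = 0.059849 + (0.059849 − 0.066972)/3 = 0.057475
T(2,2) = 0.057475 + (0.057475 − 0.057702)/15 = 0.057460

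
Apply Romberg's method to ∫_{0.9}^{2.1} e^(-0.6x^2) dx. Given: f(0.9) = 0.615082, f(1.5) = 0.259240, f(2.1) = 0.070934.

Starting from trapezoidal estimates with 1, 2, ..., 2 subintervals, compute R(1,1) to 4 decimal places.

0.3446

R(0,0) (trapezoid, 1 panel, h=1.2000): 0.411610
R(1,0) (trapezoid, 2 panels, h=0.6000): 0.361349
R(1,1) = 0.361349 + (0.361349 − 0.411610)/3 = 0.344595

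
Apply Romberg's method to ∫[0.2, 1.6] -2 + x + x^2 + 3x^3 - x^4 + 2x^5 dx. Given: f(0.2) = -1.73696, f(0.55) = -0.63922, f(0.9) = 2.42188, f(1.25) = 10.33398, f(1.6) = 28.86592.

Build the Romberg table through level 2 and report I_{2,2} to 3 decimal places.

8.232

I_{0,0} (trapezoid, 1 panel, h=1.4000): 18.99027
I_{1,0} (trapezoid, 2 panels, h=0.7000): 11.19045
I_{2,0} (trapezoid, 4 panels, h=0.3500): 8.98839
I_{1,1} = 11.19045 + (11.19045 − 18.99027)/3 = 8.59051
I_{2,1} = 8.98839 + (8.98839 − 11.19045)/3 = 8.25437
I_{2,2} = 8.25437 + (8.25437 − 8.59051)/15 = 8.23196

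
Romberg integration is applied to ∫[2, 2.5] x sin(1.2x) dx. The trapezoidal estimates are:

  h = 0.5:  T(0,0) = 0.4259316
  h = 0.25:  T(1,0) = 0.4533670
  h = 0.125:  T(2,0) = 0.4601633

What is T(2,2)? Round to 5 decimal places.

0.46242

T(1,1) = 0.4533670 + (0.4533670 − 0.4259316)/3 = 0.4625121
T(2,1) = (4·0.4601633 − 0.4533670) / 3 = 0.4624287
T(2,2) = 0.4624287 + (0.4624287 − 0.4625121)/15 = 0.4624231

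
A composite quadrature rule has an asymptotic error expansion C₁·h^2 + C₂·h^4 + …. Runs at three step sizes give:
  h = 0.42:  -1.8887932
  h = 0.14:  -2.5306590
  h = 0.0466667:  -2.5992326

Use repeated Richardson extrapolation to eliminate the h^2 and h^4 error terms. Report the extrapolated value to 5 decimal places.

-2.60777

First eliminate the h^2 term (factor 3^2 = 9):
  B₁ = (9·(-2.5306590) − (-1.8887932))/8 = -2.6108922
  B₂ = (9·(-2.5992326) − (-2.5306590))/8 = -2.6078043
Then eliminate the h^4 term (factor 3^4 = 81):
  (81·(-2.6078043) − (-2.6108922))/80 = -2.6077657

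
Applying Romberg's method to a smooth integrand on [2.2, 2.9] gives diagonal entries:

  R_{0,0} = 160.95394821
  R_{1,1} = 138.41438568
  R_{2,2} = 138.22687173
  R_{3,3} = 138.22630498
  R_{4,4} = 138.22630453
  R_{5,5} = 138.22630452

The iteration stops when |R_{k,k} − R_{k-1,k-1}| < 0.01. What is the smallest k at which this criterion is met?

|R_{1,1} − R_{0,0}| = 22.53956253 ≥ 0.01
|R_{2,2} − R_{1,1}| = 0.18751395 ≥ 0.01
|R_{3,3} − R_{2,2}| = 0.00056675 < 0.01

k = 3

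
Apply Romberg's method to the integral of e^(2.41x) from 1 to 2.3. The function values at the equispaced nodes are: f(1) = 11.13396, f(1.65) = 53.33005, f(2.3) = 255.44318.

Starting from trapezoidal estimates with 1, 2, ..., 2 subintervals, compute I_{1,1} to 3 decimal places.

103.978

I_{0,0} (trapezoid, 1 panel, h=1.3000): 173.27514
I_{1,0} (trapezoid, 2 panels, h=0.6500): 121.30210
I_{1,1} = 121.30210 + (121.30210 − 173.27514)/3 = 103.97775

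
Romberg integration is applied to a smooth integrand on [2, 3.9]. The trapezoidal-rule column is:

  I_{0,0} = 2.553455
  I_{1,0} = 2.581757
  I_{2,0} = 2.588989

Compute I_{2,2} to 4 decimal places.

Richardson extrapolation on the trapezoidal column (denominator 4−1=3):
I_{1,1} = (4·2.581757 − 2.553455) / 3 = 2.591191
I_{2,1} = 2.588989 + (2.588989 − 2.581757)/3 = 2.591400
I_{2,2} = 2.591400 + (2.591400 − 2.591191)/15 = 2.591414
(Column j=1 coincides with Simpson's rule on the same nodes.)

2.5914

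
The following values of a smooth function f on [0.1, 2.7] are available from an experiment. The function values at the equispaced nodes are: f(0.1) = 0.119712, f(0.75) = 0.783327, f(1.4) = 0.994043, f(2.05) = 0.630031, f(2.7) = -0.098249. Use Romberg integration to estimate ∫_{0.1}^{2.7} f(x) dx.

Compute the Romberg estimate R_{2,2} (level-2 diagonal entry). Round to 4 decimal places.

1.6555

R_{0,0} (trapezoid, 1 panel, h=2.6000): 0.027902
R_{1,0} (trapezoid, 2 panels, h=1.3000): 1.306207
R_{2,0} (trapezoid, 4 panels, h=0.6500): 1.571786
R_{1,1} = 1.306207 + (1.306207 − 0.027902)/3 = 1.732309
R_{2,1} = 1.571786 + (1.571786 − 1.306207)/3 = 1.660312
R_{2,2} = 1.660312 + (1.660312 − 1.732309)/15 = 1.655512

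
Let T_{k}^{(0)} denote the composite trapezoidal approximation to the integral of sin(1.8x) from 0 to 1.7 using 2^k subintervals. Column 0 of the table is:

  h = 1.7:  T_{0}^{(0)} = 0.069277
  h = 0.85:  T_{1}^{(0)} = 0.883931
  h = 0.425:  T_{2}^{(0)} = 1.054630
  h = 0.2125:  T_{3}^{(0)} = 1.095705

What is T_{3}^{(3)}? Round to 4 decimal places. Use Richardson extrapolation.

1.1093

Richardson extrapolation on the trapezoidal column (denominator 4−1=3):
T_{1}^{(1)} = 0.883931 + (0.883931 − 0.069277)/3 = 1.155482
T_{2}^{(1)} = 1.054630 + (1.054630 − 0.883931)/3 = 1.111530
T_{3}^{(1)} = 1.095705 + (1.095705 − 1.054630)/3 = 1.109397
T_{2}^{(2)} = (16·1.111530 − 1.155482) / 15 = 1.108600
T_{3}^{(2)} = 1.109397 + (1.109397 − 1.111530)/15 = 1.109255
T_{3}^{(3)} = 1.109255 + (1.109255 − 1.108600)/63 = 1.109265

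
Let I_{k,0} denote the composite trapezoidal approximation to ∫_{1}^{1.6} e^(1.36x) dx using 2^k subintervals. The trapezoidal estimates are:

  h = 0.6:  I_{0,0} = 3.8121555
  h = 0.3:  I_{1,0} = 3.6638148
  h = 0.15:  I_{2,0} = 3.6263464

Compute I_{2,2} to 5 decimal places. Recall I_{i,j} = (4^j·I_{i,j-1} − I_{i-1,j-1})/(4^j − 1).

Richardson extrapolation on the trapezoidal column (denominator 4−1=3):
I_{1,1} = (4·3.6638148 − 3.8121555) / 3 = 3.6143679
I_{2,1} = 3.6263464 + (3.6263464 − 3.6638148)/3 = 3.6138569
I_{2,2} = (16·3.6138569 − 3.6143679) / 15 = 3.6138228

3.61382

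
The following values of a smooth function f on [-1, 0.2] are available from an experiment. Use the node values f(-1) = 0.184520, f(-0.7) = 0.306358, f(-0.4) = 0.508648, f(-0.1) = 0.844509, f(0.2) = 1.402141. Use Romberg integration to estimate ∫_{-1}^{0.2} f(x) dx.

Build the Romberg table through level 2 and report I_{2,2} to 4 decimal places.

I_{0,0} (trapezoid, 1 panel, h=1.2000): 0.951997
I_{1,0} (trapezoid, 2 panels, h=0.6000): 0.781187
I_{2,0} (trapezoid, 4 panels, h=0.3000): 0.735854
I_{1,1} = 0.781187 + (0.781187 − 0.951997)/3 = 0.724250
I_{2,1} = 0.735854 + (0.735854 − 0.781187)/3 = 0.720743
I_{2,2} = 0.720743 + (0.720743 − 0.724250)/15 = 0.720509

0.7205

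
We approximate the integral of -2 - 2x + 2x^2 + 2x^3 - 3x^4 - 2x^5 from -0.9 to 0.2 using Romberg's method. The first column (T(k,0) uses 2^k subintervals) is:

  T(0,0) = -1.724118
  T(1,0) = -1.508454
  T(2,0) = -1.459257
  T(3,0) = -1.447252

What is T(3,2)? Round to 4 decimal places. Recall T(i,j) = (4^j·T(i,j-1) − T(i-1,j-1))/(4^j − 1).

T(2,1) = (4·(-1.459257) − (-1.508454)) / 3 = -1.442858
T(3,1) = (4·(-1.447252) − (-1.459257)) / 3 = -1.443250
T(3,2) = (16·(-1.443250) − (-1.442858)) / 15 = -1.443276

-1.4433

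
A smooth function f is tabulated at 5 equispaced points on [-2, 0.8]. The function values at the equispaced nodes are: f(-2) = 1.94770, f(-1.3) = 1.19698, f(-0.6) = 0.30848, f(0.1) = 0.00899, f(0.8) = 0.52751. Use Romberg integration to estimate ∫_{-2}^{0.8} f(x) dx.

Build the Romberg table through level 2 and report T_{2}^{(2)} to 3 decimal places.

1.855

T_{0}^{(0)} (trapezoid, 1 panel, h=2.8000): 3.46529
T_{1}^{(0)} (trapezoid, 2 panels, h=1.4000): 2.16452
T_{2}^{(0)} (trapezoid, 4 panels, h=0.7000): 1.92644
T_{1}^{(1)} = 2.16452 + (2.16452 − 3.46529)/3 = 1.73093
T_{2}^{(1)} = 1.92644 + (1.92644 − 2.16452)/3 = 1.84708
T_{2}^{(2)} = 1.84708 + (1.84708 − 1.73093)/15 = 1.85482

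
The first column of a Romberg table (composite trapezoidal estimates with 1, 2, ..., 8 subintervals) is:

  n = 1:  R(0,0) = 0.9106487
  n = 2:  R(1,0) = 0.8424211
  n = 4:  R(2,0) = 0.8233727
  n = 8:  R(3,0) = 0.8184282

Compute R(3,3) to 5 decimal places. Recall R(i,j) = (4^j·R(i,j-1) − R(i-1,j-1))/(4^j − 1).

Richardson extrapolation on the trapezoidal column (denominator 4−1=3):
R(1,1) = (4·0.8424211 − 0.9106487) / 3 = 0.8196786
R(2,1) = (4·0.8233727 − 0.8424211) / 3 = 0.8170232
R(3,1) = 0.8184282 + (0.8184282 − 0.8233727)/3 = 0.8167800
R(2,2) = 0.8170232 + (0.8170232 − 0.8196786)/15 = 0.8168462
R(3,2) = 0.8167800 + (0.8167800 − 0.8170232)/15 = 0.8167638
R(3,3) = 0.8167638 + (0.8167638 − 0.8168462)/63 = 0.8167625

0.81676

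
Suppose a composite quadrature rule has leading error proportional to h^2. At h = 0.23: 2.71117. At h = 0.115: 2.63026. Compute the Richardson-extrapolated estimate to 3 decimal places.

2.603

The leading error scales as h^2; refining by a factor of 2 reduces it by 2^2 = 4.
Extrapolated value = (4·A(h/2) − A(h)) / (4 − 1)
= (4·2.63026 − 2.71117) / 3
= 7.80987 / 3 = 2.60329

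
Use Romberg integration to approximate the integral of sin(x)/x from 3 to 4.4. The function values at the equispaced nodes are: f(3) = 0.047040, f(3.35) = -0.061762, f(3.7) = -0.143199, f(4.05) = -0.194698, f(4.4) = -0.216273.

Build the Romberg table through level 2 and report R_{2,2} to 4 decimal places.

-0.1728

R_{0,0} (trapezoid, 1 panel, h=1.4000): -0.118463
R_{1,0} (trapezoid, 2 panels, h=0.7000): -0.159471
R_{2,0} (trapezoid, 4 panels, h=0.3500): -0.169496
R_{1,1} = -0.159471 + (-0.159471 − (-0.118463))/3 = -0.173140
R_{2,1} = -0.169496 + (-0.169496 − (-0.159471))/3 = -0.172838
R_{2,2} = -0.172838 + (-0.172838 − (-0.173140))/15 = -0.172818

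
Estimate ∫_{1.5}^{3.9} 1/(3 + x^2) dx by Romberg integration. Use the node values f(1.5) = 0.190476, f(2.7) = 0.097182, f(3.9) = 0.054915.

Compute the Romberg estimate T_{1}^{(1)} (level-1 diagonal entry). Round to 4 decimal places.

0.2536

T_{0}^{(0)} (trapezoid, 1 panel, h=2.4000): 0.294469
T_{1}^{(0)} (trapezoid, 2 panels, h=1.2000): 0.263853
T_{1}^{(1)} = 0.263853 + (0.263853 − 0.294469)/3 = 0.253648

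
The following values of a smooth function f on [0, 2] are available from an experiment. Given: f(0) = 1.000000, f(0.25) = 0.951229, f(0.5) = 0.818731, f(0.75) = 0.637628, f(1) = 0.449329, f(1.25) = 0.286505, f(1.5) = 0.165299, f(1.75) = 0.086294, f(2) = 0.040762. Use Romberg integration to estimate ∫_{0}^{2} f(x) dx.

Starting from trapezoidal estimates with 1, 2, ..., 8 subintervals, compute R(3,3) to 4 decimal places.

R(0,0) (trapezoid, 1 panel, h=2.0000): 1.040762
R(1,0) (trapezoid, 2 panels, h=1.0000): 0.969710
R(2,0) (trapezoid, 4 panels, h=0.5000): 0.976870
R(3,0) (trapezoid, 8 panels, h=0.2500): 0.978849
R(1,1) = 0.969710 + (0.969710 − 1.040762)/3 = 0.946026
R(2,1) = 0.976870 + (0.976870 − 0.969710)/3 = 0.979257
R(3,1) = 0.978849 + (0.978849 − 0.976870)/3 = 0.979509
R(2,2) = 0.979257 + (0.979257 − 0.946026)/15 = 0.981472
R(3,2) = 0.979509 + (0.979509 − 0.979257)/15 = 0.979526
R(3,3) = 0.979526 + (0.979526 − 0.981472)/63 = 0.979495

0.9795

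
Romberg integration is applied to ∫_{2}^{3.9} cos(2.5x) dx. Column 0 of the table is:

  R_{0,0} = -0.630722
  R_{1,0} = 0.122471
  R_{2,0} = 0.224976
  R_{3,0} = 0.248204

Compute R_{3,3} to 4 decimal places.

R_{1,1} = 0.122471 + (0.122471 − (-0.630722))/3 = 0.373535
R_{2,1} = 0.224976 + (0.224976 − 0.122471)/3 = 0.259144
R_{3,1} = (4·0.248204 − 0.224976) / 3 = 0.255947
R_{2,2} = (16·0.259144 − 0.373535) / 15 = 0.251518
R_{3,2} = 0.255947 + (0.255947 − 0.259144)/15 = 0.255734
R_{3,3} = 0.255734 + (0.255734 − 0.251518)/63 = 0.255801
(Column j=1 coincides with Simpson's rule on the same nodes.)

0.2558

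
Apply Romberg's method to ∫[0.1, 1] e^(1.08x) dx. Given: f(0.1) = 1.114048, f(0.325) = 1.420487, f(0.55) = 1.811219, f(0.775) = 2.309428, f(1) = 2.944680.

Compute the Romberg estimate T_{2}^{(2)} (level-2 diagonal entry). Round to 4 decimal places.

1.6950

T_{0}^{(0)} (trapezoid, 1 panel, h=0.9000): 1.826428
T_{1}^{(0)} (trapezoid, 2 panels, h=0.4500): 1.728262
T_{2}^{(0)} (trapezoid, 4 panels, h=0.2250): 1.703362
T_{1}^{(1)} = 1.728262 + (1.728262 − 1.826428)/3 = 1.695540
T_{2}^{(1)} = 1.703362 + (1.703362 − 1.728262)/3 = 1.695062
T_{2}^{(2)} = 1.695062 + (1.695062 − 1.695540)/15 = 1.695030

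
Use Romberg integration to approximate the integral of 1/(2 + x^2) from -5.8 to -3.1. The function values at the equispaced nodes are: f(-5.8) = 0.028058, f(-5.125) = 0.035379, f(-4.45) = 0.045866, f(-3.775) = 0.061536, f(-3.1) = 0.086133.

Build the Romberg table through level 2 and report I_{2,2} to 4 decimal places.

0.1335

I_{0,0} (trapezoid, 1 panel, h=2.7000): 0.154158
I_{1,0} (trapezoid, 2 panels, h=1.3500): 0.138998
I_{2,0} (trapezoid, 4 panels, h=0.6750): 0.134917
I_{1,1} = 0.138998 + (0.138998 − 0.154158)/3 = 0.133945
I_{2,1} = 0.134917 + (0.134917 − 0.138998)/3 = 0.133557
I_{2,2} = 0.133557 + (0.133557 − 0.133945)/15 = 0.133531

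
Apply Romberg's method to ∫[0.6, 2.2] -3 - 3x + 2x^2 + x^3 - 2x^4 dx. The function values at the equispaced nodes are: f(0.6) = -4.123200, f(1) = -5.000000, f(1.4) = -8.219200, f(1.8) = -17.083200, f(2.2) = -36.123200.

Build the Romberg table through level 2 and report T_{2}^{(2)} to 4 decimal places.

-19.3248

T_{0}^{(0)} (trapezoid, 1 panel, h=1.6000): -32.197120
T_{1}^{(0)} (trapezoid, 2 panels, h=0.8000): -22.673920
T_{2}^{(0)} (trapezoid, 4 panels, h=0.4000): -20.170240
T_{1}^{(1)} = -22.673920 + (-22.673920 − (-32.197120))/3 = -19.499520
T_{2}^{(1)} = -20.170240 + (-20.170240 − (-22.673920))/3 = -19.335680
T_{2}^{(2)} = -19.335680 + (-19.335680 − (-19.499520))/15 = -19.324757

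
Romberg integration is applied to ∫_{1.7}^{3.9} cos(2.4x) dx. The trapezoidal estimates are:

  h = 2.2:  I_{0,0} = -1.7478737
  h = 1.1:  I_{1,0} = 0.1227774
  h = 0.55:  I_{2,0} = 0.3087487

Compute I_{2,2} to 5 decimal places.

0.34570

Richardson extrapolation on the trapezoidal column (denominator 4−1=3):
I_{1,1} = (4·0.1227774 − (-1.7478737)) / 3 = 0.7463278
I_{2,1} = 0.3087487 + (0.3087487 − 0.1227774)/3 = 0.3707391
I_{2,2} = 0.3707391 + (0.3707391 − 0.7463278)/15 = 0.3456999
(Column j=1 coincides with Simpson's rule on the same nodes.)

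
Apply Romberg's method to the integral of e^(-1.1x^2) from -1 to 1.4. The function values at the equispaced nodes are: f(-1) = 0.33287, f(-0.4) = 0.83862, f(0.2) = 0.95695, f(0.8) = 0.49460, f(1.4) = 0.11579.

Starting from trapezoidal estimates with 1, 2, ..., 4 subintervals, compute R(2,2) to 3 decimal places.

R(0,0) (trapezoid, 1 panel, h=2.4000): 0.53839
R(1,0) (trapezoid, 2 panels, h=1.2000): 1.41754
R(2,0) (trapezoid, 4 panels, h=0.6000): 1.50870
R(1,1) = 1.41754 + (1.41754 − 0.53839)/3 = 1.71059
R(2,1) = 1.50870 + (1.50870 − 1.41754)/3 = 1.53909
R(2,2) = 1.53909 + (1.53909 − 1.71059)/15 = 1.52766

1.528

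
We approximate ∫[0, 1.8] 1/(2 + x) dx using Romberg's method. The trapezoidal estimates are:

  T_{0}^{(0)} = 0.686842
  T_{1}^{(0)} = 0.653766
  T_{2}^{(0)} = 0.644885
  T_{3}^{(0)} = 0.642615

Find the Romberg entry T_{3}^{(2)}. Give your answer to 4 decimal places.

T_{2}^{(1)} = 0.644885 + (0.644885 − 0.653766)/3 = 0.641925
T_{3}^{(1)} = 0.642615 + (0.642615 − 0.644885)/3 = 0.641858
T_{3}^{(2)} = 0.641858 + (0.641858 − 0.641925)/15 = 0.641854

0.6419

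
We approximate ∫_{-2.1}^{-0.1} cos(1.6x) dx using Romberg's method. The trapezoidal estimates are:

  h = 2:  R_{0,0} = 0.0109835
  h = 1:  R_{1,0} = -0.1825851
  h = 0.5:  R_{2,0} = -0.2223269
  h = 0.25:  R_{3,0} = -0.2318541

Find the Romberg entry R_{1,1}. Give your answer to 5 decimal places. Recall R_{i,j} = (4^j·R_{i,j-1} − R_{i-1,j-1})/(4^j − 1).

Richardson extrapolation on the trapezoidal column (denominator 4−1=3):
R_{1,1} = -0.1825851 + (-0.1825851 − 0.0109835)/3 = -0.2471080

-0.24711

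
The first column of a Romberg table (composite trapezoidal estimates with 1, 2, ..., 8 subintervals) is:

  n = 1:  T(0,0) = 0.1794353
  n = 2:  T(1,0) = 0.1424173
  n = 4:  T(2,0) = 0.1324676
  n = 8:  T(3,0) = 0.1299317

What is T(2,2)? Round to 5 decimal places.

T(1,1) = (4·0.1424173 − 0.1794353) / 3 = 0.1300780
T(2,1) = 0.1324676 + (0.1324676 − 0.1424173)/3 = 0.1291510
T(2,2) = (16·0.1291510 − 0.1300780) / 15 = 0.1290892

0.12909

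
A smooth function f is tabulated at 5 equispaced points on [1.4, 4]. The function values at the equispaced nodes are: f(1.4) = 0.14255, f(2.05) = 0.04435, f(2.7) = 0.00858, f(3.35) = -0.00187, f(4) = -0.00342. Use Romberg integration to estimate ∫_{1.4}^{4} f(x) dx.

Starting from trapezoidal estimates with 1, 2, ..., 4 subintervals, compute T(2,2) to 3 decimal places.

T(0,0) (trapezoid, 1 panel, h=2.6000): 0.18087
T(1,0) (trapezoid, 2 panels, h=1.3000): 0.10159
T(2,0) (trapezoid, 4 panels, h=0.6500): 0.07841
T(1,1) = 0.10159 + (0.10159 − 0.18087)/3 = 0.07516
T(2,1) = 0.07841 + (0.07841 − 0.10159)/3 = 0.07068
T(2,2) = 0.07068 + (0.07068 − 0.07516)/15 = 0.07038

0.070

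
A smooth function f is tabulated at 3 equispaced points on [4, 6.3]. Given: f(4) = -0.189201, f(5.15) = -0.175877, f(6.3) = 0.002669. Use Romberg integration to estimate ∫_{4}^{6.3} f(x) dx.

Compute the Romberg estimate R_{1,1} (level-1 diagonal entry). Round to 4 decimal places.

R_{0,0} (trapezoid, 1 panel, h=2.3000): -0.214512
R_{1,0} (trapezoid, 2 panels, h=1.1500): -0.309514
R_{1,1} = -0.309514 + (-0.309514 − (-0.214512))/3 = -0.341181

-0.3412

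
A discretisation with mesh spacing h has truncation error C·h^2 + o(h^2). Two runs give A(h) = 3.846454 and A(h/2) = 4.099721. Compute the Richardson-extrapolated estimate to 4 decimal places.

The leading error scales as h^2; refining by a factor of 2 reduces it by 2^2 = 4.
Extrapolated value = (4·A(h/2) − A(h)) / (4 − 1)
= (4·4.099721 − 3.846454) / 3
= 12.552430 / 3 = 4.184143

4.1841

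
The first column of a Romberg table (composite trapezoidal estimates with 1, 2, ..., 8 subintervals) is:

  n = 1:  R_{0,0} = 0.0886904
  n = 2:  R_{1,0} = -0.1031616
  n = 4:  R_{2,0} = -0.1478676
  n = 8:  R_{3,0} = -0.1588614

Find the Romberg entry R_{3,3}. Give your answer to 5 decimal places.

R_{1,1} = -0.1031616 + (-0.1031616 − 0.0886904)/3 = -0.1671123
R_{2,1} = (4·(-0.1478676) − (-0.1031616)) / 3 = -0.1627696
R_{3,1} = (4·(-0.1588614) − (-0.1478676)) / 3 = -0.1625260
R_{2,2} = (16·(-0.1627696) − (-0.1671123)) / 15 = -0.1624801
R_{3,2} = (16·(-0.1625260) − (-0.1627696)) / 15 = -0.1625098
R_{3,3} = -0.1625098 + (-0.1625098 − (-0.1624801))/63 = -0.1625103
(Column j=1 coincides with Simpson's rule on the same nodes.)

-0.16251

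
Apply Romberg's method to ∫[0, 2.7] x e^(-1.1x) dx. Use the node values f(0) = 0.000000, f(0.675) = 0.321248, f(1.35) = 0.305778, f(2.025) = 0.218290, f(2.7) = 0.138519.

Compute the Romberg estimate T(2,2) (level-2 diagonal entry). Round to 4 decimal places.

0.6571

T(0,0) (trapezoid, 1 panel, h=2.7000): 0.187001
T(1,0) (trapezoid, 2 panels, h=1.3500): 0.506301
T(2,0) (trapezoid, 4 panels, h=0.6750): 0.617338
T(1,1) = 0.506301 + (0.506301 − 0.187001)/3 = 0.612734
T(2,1) = 0.617338 + (0.617338 − 0.506301)/3 = 0.654350
T(2,2) = 0.654350 + (0.654350 − 0.612734)/15 = 0.657124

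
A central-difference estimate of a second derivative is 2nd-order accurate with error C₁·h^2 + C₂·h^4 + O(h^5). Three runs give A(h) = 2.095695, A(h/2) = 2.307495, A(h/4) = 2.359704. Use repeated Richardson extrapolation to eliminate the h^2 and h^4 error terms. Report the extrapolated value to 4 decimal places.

First eliminate the h^2 term (factor 2^2 = 4):
  B₁ = (4·2.307495 − 2.095695)/3 = 2.378095
  B₂ = (4·2.359704 − 2.307495)/3 = 2.377107
Then eliminate the h^4 term (factor 2^4 = 16):
  (16·2.377107 − 2.378095)/15 = 2.377041

2.3770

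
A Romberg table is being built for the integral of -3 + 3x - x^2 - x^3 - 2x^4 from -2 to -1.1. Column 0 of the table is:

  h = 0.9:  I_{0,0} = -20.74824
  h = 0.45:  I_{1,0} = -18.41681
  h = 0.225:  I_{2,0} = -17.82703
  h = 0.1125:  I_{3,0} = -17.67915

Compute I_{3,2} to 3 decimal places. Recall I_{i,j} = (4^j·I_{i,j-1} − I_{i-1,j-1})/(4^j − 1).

-17.630

Richardson extrapolation on the trapezoidal column (denominator 4−1=3):
I_{2,1} = (4·(-17.82703) − (-18.41681)) / 3 = -17.63044
I_{3,1} = -17.67915 + (-17.67915 − (-17.82703))/3 = -17.62986
I_{3,2} = -17.62986 + (-17.62986 − (-17.63044))/15 = -17.62982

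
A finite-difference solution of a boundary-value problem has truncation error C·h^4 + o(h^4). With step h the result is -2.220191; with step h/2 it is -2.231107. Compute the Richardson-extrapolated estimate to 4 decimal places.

-2.2318

The leading error scales as h^4; refining by a factor of 2 reduces it by 2^4 = 16.
Extrapolated value = (16·A(h/2) − A(h)) / (16 − 1)
= (16·(-2.231107) − (-2.220191)) / 15
= -33.477521 / 15 = -2.231835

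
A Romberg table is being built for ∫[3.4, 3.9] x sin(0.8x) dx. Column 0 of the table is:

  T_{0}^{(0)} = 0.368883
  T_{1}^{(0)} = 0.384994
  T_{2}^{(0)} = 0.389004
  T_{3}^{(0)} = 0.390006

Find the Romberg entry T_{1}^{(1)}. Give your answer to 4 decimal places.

0.3904

Richardson extrapolation on the trapezoidal column (denominator 4−1=3):
T_{1}^{(1)} = (4·0.384994 − 0.368883) / 3 = 0.390364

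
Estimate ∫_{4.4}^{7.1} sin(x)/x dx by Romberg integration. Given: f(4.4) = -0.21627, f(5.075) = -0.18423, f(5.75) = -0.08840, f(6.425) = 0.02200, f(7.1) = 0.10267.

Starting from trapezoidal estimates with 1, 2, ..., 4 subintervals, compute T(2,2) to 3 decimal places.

-0.211

T(0,0) (trapezoid, 1 panel, h=2.7000): -0.15336
T(1,0) (trapezoid, 2 panels, h=1.3500): -0.19602
T(2,0) (trapezoid, 4 panels, h=0.6750): -0.20752
T(1,1) = -0.19602 + (-0.19602 − (-0.15336))/3 = -0.21024
T(2,1) = -0.20752 + (-0.20752 − (-0.19602))/3 = -0.21135
T(2,2) = -0.21135 + (-0.21135 − (-0.21024))/15 = -0.21142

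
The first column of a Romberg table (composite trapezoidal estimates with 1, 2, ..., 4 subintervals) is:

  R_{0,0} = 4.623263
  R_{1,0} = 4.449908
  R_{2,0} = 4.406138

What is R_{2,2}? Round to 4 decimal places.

4.3915

R_{1,1} = (4·4.449908 − 4.623263) / 3 = 4.392123
R_{2,1} = 4.406138 + (4.406138 − 4.449908)/3 = 4.391548
R_{2,2} = (16·4.391548 − 4.392123) / 15 = 4.391510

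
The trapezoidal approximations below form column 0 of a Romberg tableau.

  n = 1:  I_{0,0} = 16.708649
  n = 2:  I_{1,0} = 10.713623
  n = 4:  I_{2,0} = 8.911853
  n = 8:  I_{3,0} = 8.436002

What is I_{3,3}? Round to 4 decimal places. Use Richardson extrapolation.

Richardson extrapolation on the trapezoidal column (denominator 4−1=3):
I_{1,1} = 10.713623 + (10.713623 − 16.708649)/3 = 8.715281
I_{2,1} = 8.911853 + (8.911853 − 10.713623)/3 = 8.311263
I_{3,1} = 8.436002 + (8.436002 − 8.911853)/3 = 8.277385
I_{2,2} = (16·8.311263 − 8.715281) / 15 = 8.284328
I_{3,2} = (16·8.277385 − 8.311263) / 15 = 8.275126
I_{3,3} = 8.275126 + (8.275126 − 8.284328)/63 = 8.274980
(Column j=1 coincides with Simpson's rule on the same nodes.)

8.2750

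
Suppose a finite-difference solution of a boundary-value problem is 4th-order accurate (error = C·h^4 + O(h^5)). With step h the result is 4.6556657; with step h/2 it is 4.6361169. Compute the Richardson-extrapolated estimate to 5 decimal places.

The leading error scales as h^4; refining by a factor of 2 reduces it by 2^4 = 16.
Extrapolated value = (16·A(h/2) − A(h)) / (16 − 1)
= (16·4.6361169 − 4.6556657) / 15
= 69.5222047 / 15 = 4.6348136

4.63481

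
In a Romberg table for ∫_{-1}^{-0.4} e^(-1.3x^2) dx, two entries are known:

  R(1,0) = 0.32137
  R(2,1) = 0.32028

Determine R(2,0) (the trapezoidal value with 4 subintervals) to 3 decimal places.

From R(2,1) = (4·R(2,0) − R(1,0))/3, solve for R(2,0):
4·R(2,0) = 3·0.32028 + 0.32137 = 1.28221
R(2,0) = 0.32055

0.321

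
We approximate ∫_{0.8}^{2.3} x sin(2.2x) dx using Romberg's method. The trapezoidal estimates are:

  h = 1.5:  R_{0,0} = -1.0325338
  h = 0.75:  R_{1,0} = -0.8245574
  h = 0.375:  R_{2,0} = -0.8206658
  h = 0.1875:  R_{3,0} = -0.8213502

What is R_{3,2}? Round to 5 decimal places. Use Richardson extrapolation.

-0.82173

Richardson extrapolation on the trapezoidal column (denominator 4−1=3):
R_{2,1} = -0.8206658 + (-0.8206658 − (-0.8245574))/3 = -0.8193686
R_{3,1} = -0.8213502 + (-0.8213502 − (-0.8206658))/3 = -0.8215783
R_{3,2} = -0.8215783 + (-0.8215783 − (-0.8193686))/15 = -0.8217256
(Column j=1 coincides with Simpson's rule on the same nodes.)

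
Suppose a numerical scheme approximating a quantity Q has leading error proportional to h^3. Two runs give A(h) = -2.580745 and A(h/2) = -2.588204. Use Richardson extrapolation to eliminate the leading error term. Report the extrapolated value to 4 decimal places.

-2.5893

The leading error scales as h^3; refining by a factor of 2 reduces it by 2^3 = 8.
Extrapolated value = (8·A(h/2) − A(h)) / (8 − 1)
= (8·(-2.588204) − (-2.580745)) / 7
= -18.124887 / 7 = -2.589270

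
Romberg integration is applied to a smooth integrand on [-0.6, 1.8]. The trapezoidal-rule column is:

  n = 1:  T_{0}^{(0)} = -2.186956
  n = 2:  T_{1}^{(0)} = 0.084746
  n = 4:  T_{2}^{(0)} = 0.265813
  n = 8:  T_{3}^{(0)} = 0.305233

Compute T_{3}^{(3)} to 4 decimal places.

Richardson extrapolation on the trapezoidal column (denominator 4−1=3):
T_{1}^{(1)} = (4·0.084746 − (-2.186956)) / 3 = 0.841980
T_{2}^{(1)} = 0.265813 + (0.265813 − 0.084746)/3 = 0.326169
T_{3}^{(1)} = (4·0.305233 − 0.265813) / 3 = 0.318373
T_{2}^{(2)} = (16·0.326169 − 0.841980) / 15 = 0.291782
T_{3}^{(2)} = (16·0.318373 − 0.326169) / 15 = 0.317853
T_{3}^{(3)} = 0.317853 + (0.317853 − 0.291782)/63 = 0.318267
(Column j=1 coincides with Simpson's rule on the same nodes.)

0.3183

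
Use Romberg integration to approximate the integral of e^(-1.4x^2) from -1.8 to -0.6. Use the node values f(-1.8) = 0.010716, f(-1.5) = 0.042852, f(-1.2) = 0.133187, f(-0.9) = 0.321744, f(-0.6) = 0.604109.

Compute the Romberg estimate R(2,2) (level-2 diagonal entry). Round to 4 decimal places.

0.2343

R(0,0) (trapezoid, 1 panel, h=1.2000): 0.368895
R(1,0) (trapezoid, 2 panels, h=0.6000): 0.264360
R(2,0) (trapezoid, 4 panels, h=0.3000): 0.241559
R(1,1) = 0.264360 + (0.264360 − 0.368895)/3 = 0.229515
R(2,1) = 0.241559 + (0.241559 − 0.264360)/3 = 0.233959
R(2,2) = 0.233959 + (0.233959 − 0.229515)/15 = 0.234255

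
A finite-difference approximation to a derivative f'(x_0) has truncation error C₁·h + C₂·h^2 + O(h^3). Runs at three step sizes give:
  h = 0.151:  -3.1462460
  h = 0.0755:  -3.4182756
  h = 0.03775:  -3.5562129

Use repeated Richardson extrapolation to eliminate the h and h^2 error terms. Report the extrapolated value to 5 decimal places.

-3.69543

First eliminate the h term (factor 2^1 = 2):
  B₁ = (2·(-3.4182756) − (-3.1462460))/1 = -3.6903052
  B₂ = (2·(-3.5562129) − (-3.4182756))/1 = -3.6941502
Then eliminate the h^2 term (factor 2^2 = 4):
  (4·(-3.6941502) − (-3.6903052))/3 = -3.6954319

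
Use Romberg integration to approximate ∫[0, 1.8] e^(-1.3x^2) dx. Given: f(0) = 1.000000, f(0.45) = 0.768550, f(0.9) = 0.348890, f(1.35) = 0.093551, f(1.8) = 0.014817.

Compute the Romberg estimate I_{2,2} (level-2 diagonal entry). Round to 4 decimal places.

I_{0,0} (trapezoid, 1 panel, h=1.8000): 0.913335
I_{1,0} (trapezoid, 2 panels, h=0.9000): 0.770669
I_{2,0} (trapezoid, 4 panels, h=0.4500): 0.773280
I_{1,1} = 0.770669 + (0.770669 − 0.913335)/3 = 0.723114
I_{2,1} = 0.773280 + (0.773280 − 0.770669)/3 = 0.774150
I_{2,2} = 0.774150 + (0.774150 − 0.723114)/15 = 0.777552

0.7776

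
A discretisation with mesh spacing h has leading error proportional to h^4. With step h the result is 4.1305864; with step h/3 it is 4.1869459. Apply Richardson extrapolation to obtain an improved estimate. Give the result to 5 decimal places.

The leading error scales as h^4; refining by a factor of 3 reduces it by 3^4 = 81.
Extrapolated value = (81·A(h/3) − A(h)) / (81 − 1)
= (81·4.1869459 − 4.1305864) / 80
= 335.0120315 / 80 = 4.1876504

4.18765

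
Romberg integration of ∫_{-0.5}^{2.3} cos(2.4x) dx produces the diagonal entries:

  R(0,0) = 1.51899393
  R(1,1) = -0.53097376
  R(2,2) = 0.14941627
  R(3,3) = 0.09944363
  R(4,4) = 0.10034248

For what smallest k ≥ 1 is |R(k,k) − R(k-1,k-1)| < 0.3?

k = 3

|R(1,1) − R(0,0)| = 2.04996769 ≥ 0.3
|R(2,2) − R(1,1)| = 0.68039003 ≥ 0.3
|R(3,3) − R(2,2)| = 0.04997264 < 0.3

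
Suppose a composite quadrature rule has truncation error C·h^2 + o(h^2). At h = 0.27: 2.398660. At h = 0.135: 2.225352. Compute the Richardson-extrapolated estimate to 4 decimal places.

2.1676

The leading error scales as h^2; refining by a factor of 2 reduces it by 2^2 = 4.
Extrapolated value = (4·A(h/2) − A(h)) / (4 − 1)
= (4·2.225352 − 2.398660) / 3
= 6.502748 / 3 = 2.167583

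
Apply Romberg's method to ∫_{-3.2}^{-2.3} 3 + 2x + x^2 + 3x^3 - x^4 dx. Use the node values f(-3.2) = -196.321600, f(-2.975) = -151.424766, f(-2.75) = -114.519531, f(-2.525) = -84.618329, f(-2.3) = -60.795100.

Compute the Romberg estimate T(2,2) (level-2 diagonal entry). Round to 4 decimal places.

-107.2743

T(0,0) (trapezoid, 1 panel, h=0.9000): -115.702515
T(1,0) (trapezoid, 2 panels, h=0.4500): -109.385046
T(2,0) (trapezoid, 4 panels, h=0.2250): -107.802220
T(1,1) = -109.385046 + (-109.385046 − (-115.702515))/3 = -107.279223
T(2,1) = -107.802220 + (-107.802220 − (-109.385046))/3 = -107.274611
T(2,2) = -107.274611 + (-107.274611 − (-107.279223))/15 = -107.274304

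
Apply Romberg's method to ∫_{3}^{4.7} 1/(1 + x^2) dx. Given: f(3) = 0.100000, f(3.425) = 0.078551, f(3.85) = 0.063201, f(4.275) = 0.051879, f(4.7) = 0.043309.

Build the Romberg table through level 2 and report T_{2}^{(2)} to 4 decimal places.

T_{0}^{(0)} (trapezoid, 1 panel, h=1.7000): 0.121813
T_{1}^{(0)} (trapezoid, 2 panels, h=0.8500): 0.114627
T_{2}^{(0)} (trapezoid, 4 panels, h=0.4250): 0.112746
T_{1}^{(1)} = 0.114627 + (0.114627 − 0.121813)/3 = 0.112232
T_{2}^{(1)} = 0.112746 + (0.112746 − 0.114627)/3 = 0.112119
T_{2}^{(2)} = 0.112119 + (0.112119 − 0.112232)/15 = 0.112111

0.1121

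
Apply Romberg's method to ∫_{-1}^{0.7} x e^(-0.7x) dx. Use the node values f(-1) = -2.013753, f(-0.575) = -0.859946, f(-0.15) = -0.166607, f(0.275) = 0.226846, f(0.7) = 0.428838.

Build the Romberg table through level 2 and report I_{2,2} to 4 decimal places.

-0.6300

I_{0,0} (trapezoid, 1 panel, h=1.7000): -1.347178
I_{1,0} (trapezoid, 2 panels, h=0.8500): -0.815205
I_{2,0} (trapezoid, 4 panels, h=0.4250): -0.676670
I_{1,1} = -0.815205 + (-0.815205 − (-1.347178))/3 = -0.637881
I_{2,1} = -0.676670 + (-0.676670 − (-0.815205))/3 = -0.630492
I_{2,2} = -0.630492 + (-0.630492 − (-0.637881))/15 = -0.629999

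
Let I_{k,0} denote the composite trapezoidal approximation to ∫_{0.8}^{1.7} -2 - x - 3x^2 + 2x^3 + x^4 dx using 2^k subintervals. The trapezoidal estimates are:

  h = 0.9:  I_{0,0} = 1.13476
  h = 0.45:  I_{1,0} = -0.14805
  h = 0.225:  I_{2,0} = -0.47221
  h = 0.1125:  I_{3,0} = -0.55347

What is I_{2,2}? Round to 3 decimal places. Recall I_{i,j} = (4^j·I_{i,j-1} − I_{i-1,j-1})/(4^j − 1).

-0.581

Richardson extrapolation on the trapezoidal column (denominator 4−1=3):
I_{1,1} = (4·(-0.14805) − 1.13476) / 3 = -0.57565
I_{2,1} = -0.47221 + (-0.47221 − (-0.14805))/3 = -0.58026
I_{2,2} = (16·(-0.58026) − (-0.57565)) / 15 = -0.58057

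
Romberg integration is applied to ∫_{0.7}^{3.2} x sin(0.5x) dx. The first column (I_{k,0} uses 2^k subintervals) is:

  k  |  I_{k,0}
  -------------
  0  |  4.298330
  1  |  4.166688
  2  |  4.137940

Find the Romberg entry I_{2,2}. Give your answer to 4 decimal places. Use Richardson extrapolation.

4.1287

Richardson extrapolation on the trapezoidal column (denominator 4−1=3):
I_{1,1} = 4.166688 + (4.166688 − 4.298330)/3 = 4.122807
I_{2,1} = (4·4.137940 − 4.166688) / 3 = 4.128357
I_{2,2} = (16·4.128357 − 4.122807) / 15 = 4.128727
(Column j=1 coincides with Simpson's rule on the same nodes.)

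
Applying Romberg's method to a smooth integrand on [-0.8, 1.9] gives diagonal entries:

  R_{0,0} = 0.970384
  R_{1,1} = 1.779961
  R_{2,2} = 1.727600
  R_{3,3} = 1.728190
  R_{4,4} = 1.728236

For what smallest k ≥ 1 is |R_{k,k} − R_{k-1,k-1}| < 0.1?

k = 2

|R_{1,1} − R_{0,0}| = 0.809577 ≥ 0.1
|R_{2,2} − R_{1,1}| = 0.052361 < 0.1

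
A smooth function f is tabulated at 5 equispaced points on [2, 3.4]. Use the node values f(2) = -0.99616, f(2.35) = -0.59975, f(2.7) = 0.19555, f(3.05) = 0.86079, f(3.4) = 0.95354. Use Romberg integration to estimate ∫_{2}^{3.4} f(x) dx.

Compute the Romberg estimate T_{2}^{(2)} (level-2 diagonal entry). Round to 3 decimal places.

0.162

T_{0}^{(0)} (trapezoid, 1 panel, h=1.4000): -0.02983
T_{1}^{(0)} (trapezoid, 2 panels, h=0.7000): 0.12197
T_{2}^{(0)} (trapezoid, 4 panels, h=0.3500): 0.15235
T_{1}^{(1)} = 0.12197 + (0.12197 − (-0.02983))/3 = 0.17257
T_{2}^{(1)} = 0.15235 + (0.15235 − 0.12197)/3 = 0.16248
T_{2}^{(2)} = 0.16248 + (0.16248 − 0.17257)/15 = 0.16181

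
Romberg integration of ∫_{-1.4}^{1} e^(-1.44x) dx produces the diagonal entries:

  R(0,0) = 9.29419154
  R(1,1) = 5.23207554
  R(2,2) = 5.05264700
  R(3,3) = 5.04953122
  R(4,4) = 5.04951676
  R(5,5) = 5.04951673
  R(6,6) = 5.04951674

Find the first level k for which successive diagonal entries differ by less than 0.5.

k = 2

|R(1,1) − R(0,0)| = 4.06211600 ≥ 0.5
|R(2,2) − R(1,1)| = 0.17942854 < 0.5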